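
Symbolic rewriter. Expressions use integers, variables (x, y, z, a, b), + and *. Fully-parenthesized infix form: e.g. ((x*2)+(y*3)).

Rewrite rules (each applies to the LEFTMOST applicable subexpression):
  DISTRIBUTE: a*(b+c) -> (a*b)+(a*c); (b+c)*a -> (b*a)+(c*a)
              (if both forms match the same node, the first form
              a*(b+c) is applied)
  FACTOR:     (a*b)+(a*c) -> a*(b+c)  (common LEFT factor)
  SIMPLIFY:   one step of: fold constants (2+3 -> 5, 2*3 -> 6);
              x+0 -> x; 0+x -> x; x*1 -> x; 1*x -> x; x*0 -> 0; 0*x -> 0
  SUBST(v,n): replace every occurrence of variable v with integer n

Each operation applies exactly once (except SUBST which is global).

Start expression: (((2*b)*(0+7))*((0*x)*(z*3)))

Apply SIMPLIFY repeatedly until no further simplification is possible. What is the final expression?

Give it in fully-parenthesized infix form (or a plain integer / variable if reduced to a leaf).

Answer: 0

Derivation:
Start: (((2*b)*(0+7))*((0*x)*(z*3)))
Step 1: at LR: (0+7) -> 7; overall: (((2*b)*(0+7))*((0*x)*(z*3))) -> (((2*b)*7)*((0*x)*(z*3)))
Step 2: at RL: (0*x) -> 0; overall: (((2*b)*7)*((0*x)*(z*3))) -> (((2*b)*7)*(0*(z*3)))
Step 3: at R: (0*(z*3)) -> 0; overall: (((2*b)*7)*(0*(z*3))) -> (((2*b)*7)*0)
Step 4: at root: (((2*b)*7)*0) -> 0; overall: (((2*b)*7)*0) -> 0
Fixed point: 0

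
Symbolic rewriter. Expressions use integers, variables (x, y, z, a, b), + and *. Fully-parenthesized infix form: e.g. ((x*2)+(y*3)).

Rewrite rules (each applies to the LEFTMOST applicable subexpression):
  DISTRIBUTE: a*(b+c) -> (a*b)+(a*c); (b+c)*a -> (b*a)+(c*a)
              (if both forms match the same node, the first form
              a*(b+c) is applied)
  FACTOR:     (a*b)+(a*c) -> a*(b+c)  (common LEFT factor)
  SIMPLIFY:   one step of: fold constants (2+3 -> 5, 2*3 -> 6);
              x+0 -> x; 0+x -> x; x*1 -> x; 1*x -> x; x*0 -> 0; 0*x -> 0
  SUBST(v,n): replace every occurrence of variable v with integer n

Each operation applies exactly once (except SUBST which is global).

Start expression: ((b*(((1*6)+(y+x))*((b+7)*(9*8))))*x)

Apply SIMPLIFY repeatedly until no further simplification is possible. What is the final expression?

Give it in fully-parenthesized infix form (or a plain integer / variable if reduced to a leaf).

Answer: ((b*((6+(y+x))*((b+7)*72)))*x)

Derivation:
Start: ((b*(((1*6)+(y+x))*((b+7)*(9*8))))*x)
Step 1: at LRLL: (1*6) -> 6; overall: ((b*(((1*6)+(y+x))*((b+7)*(9*8))))*x) -> ((b*((6+(y+x))*((b+7)*(9*8))))*x)
Step 2: at LRRR: (9*8) -> 72; overall: ((b*((6+(y+x))*((b+7)*(9*8))))*x) -> ((b*((6+(y+x))*((b+7)*72)))*x)
Fixed point: ((b*((6+(y+x))*((b+7)*72)))*x)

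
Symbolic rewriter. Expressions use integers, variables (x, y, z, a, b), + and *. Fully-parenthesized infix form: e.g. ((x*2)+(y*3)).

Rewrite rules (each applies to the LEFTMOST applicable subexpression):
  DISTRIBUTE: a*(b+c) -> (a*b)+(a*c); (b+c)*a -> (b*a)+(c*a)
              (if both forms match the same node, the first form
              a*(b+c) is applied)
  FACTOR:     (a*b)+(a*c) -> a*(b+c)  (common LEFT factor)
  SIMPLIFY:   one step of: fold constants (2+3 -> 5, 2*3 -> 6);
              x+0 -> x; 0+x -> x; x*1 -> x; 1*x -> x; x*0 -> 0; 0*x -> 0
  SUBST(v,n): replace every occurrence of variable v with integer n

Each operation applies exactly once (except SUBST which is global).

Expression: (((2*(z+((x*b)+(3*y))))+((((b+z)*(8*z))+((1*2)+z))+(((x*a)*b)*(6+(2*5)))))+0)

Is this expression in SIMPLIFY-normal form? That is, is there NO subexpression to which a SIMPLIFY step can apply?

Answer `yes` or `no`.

Expression: (((2*(z+((x*b)+(3*y))))+((((b+z)*(8*z))+((1*2)+z))+(((x*a)*b)*(6+(2*5)))))+0)
Scanning for simplifiable subexpressions (pre-order)...
  at root: (((2*(z+((x*b)+(3*y))))+((((b+z)*(8*z))+((1*2)+z))+(((x*a)*b)*(6+(2*5)))))+0) (SIMPLIFIABLE)
  at L: ((2*(z+((x*b)+(3*y))))+((((b+z)*(8*z))+((1*2)+z))+(((x*a)*b)*(6+(2*5))))) (not simplifiable)
  at LL: (2*(z+((x*b)+(3*y)))) (not simplifiable)
  at LLR: (z+((x*b)+(3*y))) (not simplifiable)
  at LLRR: ((x*b)+(3*y)) (not simplifiable)
  at LLRRL: (x*b) (not simplifiable)
  at LLRRR: (3*y) (not simplifiable)
  at LR: ((((b+z)*(8*z))+((1*2)+z))+(((x*a)*b)*(6+(2*5)))) (not simplifiable)
  at LRL: (((b+z)*(8*z))+((1*2)+z)) (not simplifiable)
  at LRLL: ((b+z)*(8*z)) (not simplifiable)
  at LRLLL: (b+z) (not simplifiable)
  at LRLLR: (8*z) (not simplifiable)
  at LRLR: ((1*2)+z) (not simplifiable)
  at LRLRL: (1*2) (SIMPLIFIABLE)
  at LRR: (((x*a)*b)*(6+(2*5))) (not simplifiable)
  at LRRL: ((x*a)*b) (not simplifiable)
  at LRRLL: (x*a) (not simplifiable)
  at LRRR: (6+(2*5)) (not simplifiable)
  at LRRRR: (2*5) (SIMPLIFIABLE)
Found simplifiable subexpr at path root: (((2*(z+((x*b)+(3*y))))+((((b+z)*(8*z))+((1*2)+z))+(((x*a)*b)*(6+(2*5)))))+0)
One SIMPLIFY step would give: ((2*(z+((x*b)+(3*y))))+((((b+z)*(8*z))+((1*2)+z))+(((x*a)*b)*(6+(2*5)))))
-> NOT in normal form.

Answer: no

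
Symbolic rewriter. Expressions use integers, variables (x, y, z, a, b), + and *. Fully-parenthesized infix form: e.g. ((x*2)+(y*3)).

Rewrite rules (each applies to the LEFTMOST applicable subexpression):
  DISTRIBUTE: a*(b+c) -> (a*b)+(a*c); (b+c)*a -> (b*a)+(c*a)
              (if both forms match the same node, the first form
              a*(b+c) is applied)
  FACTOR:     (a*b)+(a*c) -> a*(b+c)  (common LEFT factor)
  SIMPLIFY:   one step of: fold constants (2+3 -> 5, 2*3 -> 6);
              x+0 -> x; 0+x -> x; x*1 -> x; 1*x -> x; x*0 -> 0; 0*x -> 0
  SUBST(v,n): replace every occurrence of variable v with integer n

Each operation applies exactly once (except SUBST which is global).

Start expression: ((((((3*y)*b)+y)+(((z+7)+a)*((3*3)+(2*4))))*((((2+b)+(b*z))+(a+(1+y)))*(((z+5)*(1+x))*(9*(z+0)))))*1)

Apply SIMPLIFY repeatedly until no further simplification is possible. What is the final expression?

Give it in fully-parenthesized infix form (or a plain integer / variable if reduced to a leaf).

Start: ((((((3*y)*b)+y)+(((z+7)+a)*((3*3)+(2*4))))*((((2+b)+(b*z))+(a+(1+y)))*(((z+5)*(1+x))*(9*(z+0)))))*1)
Step 1: at root: ((((((3*y)*b)+y)+(((z+7)+a)*((3*3)+(2*4))))*((((2+b)+(b*z))+(a+(1+y)))*(((z+5)*(1+x))*(9*(z+0)))))*1) -> (((((3*y)*b)+y)+(((z+7)+a)*((3*3)+(2*4))))*((((2+b)+(b*z))+(a+(1+y)))*(((z+5)*(1+x))*(9*(z+0))))); overall: ((((((3*y)*b)+y)+(((z+7)+a)*((3*3)+(2*4))))*((((2+b)+(b*z))+(a+(1+y)))*(((z+5)*(1+x))*(9*(z+0)))))*1) -> (((((3*y)*b)+y)+(((z+7)+a)*((3*3)+(2*4))))*((((2+b)+(b*z))+(a+(1+y)))*(((z+5)*(1+x))*(9*(z+0)))))
Step 2: at LRRL: (3*3) -> 9; overall: (((((3*y)*b)+y)+(((z+7)+a)*((3*3)+(2*4))))*((((2+b)+(b*z))+(a+(1+y)))*(((z+5)*(1+x))*(9*(z+0))))) -> (((((3*y)*b)+y)+(((z+7)+a)*(9+(2*4))))*((((2+b)+(b*z))+(a+(1+y)))*(((z+5)*(1+x))*(9*(z+0)))))
Step 3: at LRRR: (2*4) -> 8; overall: (((((3*y)*b)+y)+(((z+7)+a)*(9+(2*4))))*((((2+b)+(b*z))+(a+(1+y)))*(((z+5)*(1+x))*(9*(z+0))))) -> (((((3*y)*b)+y)+(((z+7)+a)*(9+8)))*((((2+b)+(b*z))+(a+(1+y)))*(((z+5)*(1+x))*(9*(z+0)))))
Step 4: at LRR: (9+8) -> 17; overall: (((((3*y)*b)+y)+(((z+7)+a)*(9+8)))*((((2+b)+(b*z))+(a+(1+y)))*(((z+5)*(1+x))*(9*(z+0))))) -> (((((3*y)*b)+y)+(((z+7)+a)*17))*((((2+b)+(b*z))+(a+(1+y)))*(((z+5)*(1+x))*(9*(z+0)))))
Step 5: at RRRR: (z+0) -> z; overall: (((((3*y)*b)+y)+(((z+7)+a)*17))*((((2+b)+(b*z))+(a+(1+y)))*(((z+5)*(1+x))*(9*(z+0))))) -> (((((3*y)*b)+y)+(((z+7)+a)*17))*((((2+b)+(b*z))+(a+(1+y)))*(((z+5)*(1+x))*(9*z))))
Fixed point: (((((3*y)*b)+y)+(((z+7)+a)*17))*((((2+b)+(b*z))+(a+(1+y)))*(((z+5)*(1+x))*(9*z))))

Answer: (((((3*y)*b)+y)+(((z+7)+a)*17))*((((2+b)+(b*z))+(a+(1+y)))*(((z+5)*(1+x))*(9*z))))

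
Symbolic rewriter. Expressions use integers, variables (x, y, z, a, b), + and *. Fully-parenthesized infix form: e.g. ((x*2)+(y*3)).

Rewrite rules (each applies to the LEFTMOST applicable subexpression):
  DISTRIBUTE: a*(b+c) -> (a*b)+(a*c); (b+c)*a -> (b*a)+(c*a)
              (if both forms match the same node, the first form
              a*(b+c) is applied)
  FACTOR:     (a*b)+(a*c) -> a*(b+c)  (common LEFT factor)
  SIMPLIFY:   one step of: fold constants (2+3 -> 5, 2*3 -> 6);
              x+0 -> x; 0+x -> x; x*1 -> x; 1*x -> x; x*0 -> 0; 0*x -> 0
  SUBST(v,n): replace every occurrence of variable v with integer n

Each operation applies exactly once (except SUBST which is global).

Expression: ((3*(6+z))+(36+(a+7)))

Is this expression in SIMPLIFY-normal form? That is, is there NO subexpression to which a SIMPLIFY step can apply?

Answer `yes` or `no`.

Answer: yes

Derivation:
Expression: ((3*(6+z))+(36+(a+7)))
Scanning for simplifiable subexpressions (pre-order)...
  at root: ((3*(6+z))+(36+(a+7))) (not simplifiable)
  at L: (3*(6+z)) (not simplifiable)
  at LR: (6+z) (not simplifiable)
  at R: (36+(a+7)) (not simplifiable)
  at RR: (a+7) (not simplifiable)
Result: no simplifiable subexpression found -> normal form.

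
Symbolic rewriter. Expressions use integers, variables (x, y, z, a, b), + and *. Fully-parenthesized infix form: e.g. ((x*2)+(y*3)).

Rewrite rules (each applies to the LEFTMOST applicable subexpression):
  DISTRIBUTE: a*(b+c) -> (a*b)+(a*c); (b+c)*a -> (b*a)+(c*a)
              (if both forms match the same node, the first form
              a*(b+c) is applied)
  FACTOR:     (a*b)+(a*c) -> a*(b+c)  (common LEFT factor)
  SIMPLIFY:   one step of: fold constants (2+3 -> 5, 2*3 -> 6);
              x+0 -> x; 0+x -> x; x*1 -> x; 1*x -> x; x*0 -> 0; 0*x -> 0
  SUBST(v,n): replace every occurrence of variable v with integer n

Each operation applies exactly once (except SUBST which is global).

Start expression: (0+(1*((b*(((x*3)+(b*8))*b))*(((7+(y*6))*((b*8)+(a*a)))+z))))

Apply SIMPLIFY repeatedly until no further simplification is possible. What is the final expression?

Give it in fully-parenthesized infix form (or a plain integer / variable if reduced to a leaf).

Start: (0+(1*((b*(((x*3)+(b*8))*b))*(((7+(y*6))*((b*8)+(a*a)))+z))))
Step 1: at root: (0+(1*((b*(((x*3)+(b*8))*b))*(((7+(y*6))*((b*8)+(a*a)))+z)))) -> (1*((b*(((x*3)+(b*8))*b))*(((7+(y*6))*((b*8)+(a*a)))+z))); overall: (0+(1*((b*(((x*3)+(b*8))*b))*(((7+(y*6))*((b*8)+(a*a)))+z)))) -> (1*((b*(((x*3)+(b*8))*b))*(((7+(y*6))*((b*8)+(a*a)))+z)))
Step 2: at root: (1*((b*(((x*3)+(b*8))*b))*(((7+(y*6))*((b*8)+(a*a)))+z))) -> ((b*(((x*3)+(b*8))*b))*(((7+(y*6))*((b*8)+(a*a)))+z)); overall: (1*((b*(((x*3)+(b*8))*b))*(((7+(y*6))*((b*8)+(a*a)))+z))) -> ((b*(((x*3)+(b*8))*b))*(((7+(y*6))*((b*8)+(a*a)))+z))
Fixed point: ((b*(((x*3)+(b*8))*b))*(((7+(y*6))*((b*8)+(a*a)))+z))

Answer: ((b*(((x*3)+(b*8))*b))*(((7+(y*6))*((b*8)+(a*a)))+z))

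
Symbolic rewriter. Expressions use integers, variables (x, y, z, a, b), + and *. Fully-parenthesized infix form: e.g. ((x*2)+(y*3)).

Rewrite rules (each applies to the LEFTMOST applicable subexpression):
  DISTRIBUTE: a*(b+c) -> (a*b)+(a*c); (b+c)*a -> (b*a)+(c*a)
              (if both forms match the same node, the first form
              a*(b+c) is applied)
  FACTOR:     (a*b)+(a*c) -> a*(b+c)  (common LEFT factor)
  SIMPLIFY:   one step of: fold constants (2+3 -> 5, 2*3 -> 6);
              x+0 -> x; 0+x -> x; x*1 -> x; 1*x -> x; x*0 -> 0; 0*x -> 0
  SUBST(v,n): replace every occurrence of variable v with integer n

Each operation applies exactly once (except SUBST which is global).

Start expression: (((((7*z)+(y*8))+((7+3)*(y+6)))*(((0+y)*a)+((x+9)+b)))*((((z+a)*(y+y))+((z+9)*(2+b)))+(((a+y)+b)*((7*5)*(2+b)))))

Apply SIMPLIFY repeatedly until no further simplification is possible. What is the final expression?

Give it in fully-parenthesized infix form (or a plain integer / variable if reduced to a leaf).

Answer: (((((7*z)+(y*8))+(10*(y+6)))*((y*a)+((x+9)+b)))*((((z+a)*(y+y))+((z+9)*(2+b)))+(((a+y)+b)*(35*(2+b)))))

Derivation:
Start: (((((7*z)+(y*8))+((7+3)*(y+6)))*(((0+y)*a)+((x+9)+b)))*((((z+a)*(y+y))+((z+9)*(2+b)))+(((a+y)+b)*((7*5)*(2+b)))))
Step 1: at LLRL: (7+3) -> 10; overall: (((((7*z)+(y*8))+((7+3)*(y+6)))*(((0+y)*a)+((x+9)+b)))*((((z+a)*(y+y))+((z+9)*(2+b)))+(((a+y)+b)*((7*5)*(2+b))))) -> (((((7*z)+(y*8))+(10*(y+6)))*(((0+y)*a)+((x+9)+b)))*((((z+a)*(y+y))+((z+9)*(2+b)))+(((a+y)+b)*((7*5)*(2+b)))))
Step 2: at LRLL: (0+y) -> y; overall: (((((7*z)+(y*8))+(10*(y+6)))*(((0+y)*a)+((x+9)+b)))*((((z+a)*(y+y))+((z+9)*(2+b)))+(((a+y)+b)*((7*5)*(2+b))))) -> (((((7*z)+(y*8))+(10*(y+6)))*((y*a)+((x+9)+b)))*((((z+a)*(y+y))+((z+9)*(2+b)))+(((a+y)+b)*((7*5)*(2+b)))))
Step 3: at RRRL: (7*5) -> 35; overall: (((((7*z)+(y*8))+(10*(y+6)))*((y*a)+((x+9)+b)))*((((z+a)*(y+y))+((z+9)*(2+b)))+(((a+y)+b)*((7*5)*(2+b))))) -> (((((7*z)+(y*8))+(10*(y+6)))*((y*a)+((x+9)+b)))*((((z+a)*(y+y))+((z+9)*(2+b)))+(((a+y)+b)*(35*(2+b)))))
Fixed point: (((((7*z)+(y*8))+(10*(y+6)))*((y*a)+((x+9)+b)))*((((z+a)*(y+y))+((z+9)*(2+b)))+(((a+y)+b)*(35*(2+b)))))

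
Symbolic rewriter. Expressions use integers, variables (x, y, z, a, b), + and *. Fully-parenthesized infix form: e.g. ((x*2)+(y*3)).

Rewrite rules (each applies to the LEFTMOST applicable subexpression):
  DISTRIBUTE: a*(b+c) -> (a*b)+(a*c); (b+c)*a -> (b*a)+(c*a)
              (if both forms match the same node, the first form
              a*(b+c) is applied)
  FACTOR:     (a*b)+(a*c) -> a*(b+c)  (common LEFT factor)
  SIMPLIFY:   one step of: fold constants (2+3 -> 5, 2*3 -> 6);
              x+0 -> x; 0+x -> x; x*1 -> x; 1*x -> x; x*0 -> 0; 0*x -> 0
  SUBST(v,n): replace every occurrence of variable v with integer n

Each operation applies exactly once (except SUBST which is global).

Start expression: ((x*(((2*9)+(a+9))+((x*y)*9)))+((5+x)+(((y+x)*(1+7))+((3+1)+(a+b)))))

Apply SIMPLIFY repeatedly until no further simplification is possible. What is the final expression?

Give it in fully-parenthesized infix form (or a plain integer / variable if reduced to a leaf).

Answer: ((x*((18+(a+9))+((x*y)*9)))+((5+x)+(((y+x)*8)+(4+(a+b)))))

Derivation:
Start: ((x*(((2*9)+(a+9))+((x*y)*9)))+((5+x)+(((y+x)*(1+7))+((3+1)+(a+b)))))
Step 1: at LRLL: (2*9) -> 18; overall: ((x*(((2*9)+(a+9))+((x*y)*9)))+((5+x)+(((y+x)*(1+7))+((3+1)+(a+b))))) -> ((x*((18+(a+9))+((x*y)*9)))+((5+x)+(((y+x)*(1+7))+((3+1)+(a+b)))))
Step 2: at RRLR: (1+7) -> 8; overall: ((x*((18+(a+9))+((x*y)*9)))+((5+x)+(((y+x)*(1+7))+((3+1)+(a+b))))) -> ((x*((18+(a+9))+((x*y)*9)))+((5+x)+(((y+x)*8)+((3+1)+(a+b)))))
Step 3: at RRRL: (3+1) -> 4; overall: ((x*((18+(a+9))+((x*y)*9)))+((5+x)+(((y+x)*8)+((3+1)+(a+b))))) -> ((x*((18+(a+9))+((x*y)*9)))+((5+x)+(((y+x)*8)+(4+(a+b)))))
Fixed point: ((x*((18+(a+9))+((x*y)*9)))+((5+x)+(((y+x)*8)+(4+(a+b)))))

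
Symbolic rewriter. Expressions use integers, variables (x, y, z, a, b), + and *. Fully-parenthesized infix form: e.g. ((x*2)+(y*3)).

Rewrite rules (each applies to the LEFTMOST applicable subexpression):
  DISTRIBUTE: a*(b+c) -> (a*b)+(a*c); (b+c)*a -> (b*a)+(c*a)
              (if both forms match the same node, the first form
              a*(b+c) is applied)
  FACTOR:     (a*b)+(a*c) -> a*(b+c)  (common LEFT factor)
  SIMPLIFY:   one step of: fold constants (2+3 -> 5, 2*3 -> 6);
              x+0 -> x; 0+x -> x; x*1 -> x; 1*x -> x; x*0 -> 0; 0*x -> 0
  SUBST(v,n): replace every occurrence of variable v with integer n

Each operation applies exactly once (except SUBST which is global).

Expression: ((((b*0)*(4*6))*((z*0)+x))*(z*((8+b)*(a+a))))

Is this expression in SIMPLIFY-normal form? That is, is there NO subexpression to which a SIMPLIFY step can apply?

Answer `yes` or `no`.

Answer: no

Derivation:
Expression: ((((b*0)*(4*6))*((z*0)+x))*(z*((8+b)*(a+a))))
Scanning for simplifiable subexpressions (pre-order)...
  at root: ((((b*0)*(4*6))*((z*0)+x))*(z*((8+b)*(a+a)))) (not simplifiable)
  at L: (((b*0)*(4*6))*((z*0)+x)) (not simplifiable)
  at LL: ((b*0)*(4*6)) (not simplifiable)
  at LLL: (b*0) (SIMPLIFIABLE)
  at LLR: (4*6) (SIMPLIFIABLE)
  at LR: ((z*0)+x) (not simplifiable)
  at LRL: (z*0) (SIMPLIFIABLE)
  at R: (z*((8+b)*(a+a))) (not simplifiable)
  at RR: ((8+b)*(a+a)) (not simplifiable)
  at RRL: (8+b) (not simplifiable)
  at RRR: (a+a) (not simplifiable)
Found simplifiable subexpr at path LLL: (b*0)
One SIMPLIFY step would give: (((0*(4*6))*((z*0)+x))*(z*((8+b)*(a+a))))
-> NOT in normal form.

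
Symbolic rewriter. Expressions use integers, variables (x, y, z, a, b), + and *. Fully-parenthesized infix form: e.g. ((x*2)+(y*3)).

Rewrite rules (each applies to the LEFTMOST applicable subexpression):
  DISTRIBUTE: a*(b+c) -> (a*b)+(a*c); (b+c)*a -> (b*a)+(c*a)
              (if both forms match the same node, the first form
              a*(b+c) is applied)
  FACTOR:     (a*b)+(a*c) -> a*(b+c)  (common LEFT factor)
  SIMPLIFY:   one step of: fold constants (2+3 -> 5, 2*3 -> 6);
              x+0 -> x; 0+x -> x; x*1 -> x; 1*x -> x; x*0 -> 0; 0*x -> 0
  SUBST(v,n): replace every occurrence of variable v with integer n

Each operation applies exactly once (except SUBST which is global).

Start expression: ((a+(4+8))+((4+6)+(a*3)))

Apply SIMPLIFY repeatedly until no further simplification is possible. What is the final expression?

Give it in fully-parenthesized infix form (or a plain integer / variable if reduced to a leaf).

Answer: ((a+12)+(10+(a*3)))

Derivation:
Start: ((a+(4+8))+((4+6)+(a*3)))
Step 1: at LR: (4+8) -> 12; overall: ((a+(4+8))+((4+6)+(a*3))) -> ((a+12)+((4+6)+(a*3)))
Step 2: at RL: (4+6) -> 10; overall: ((a+12)+((4+6)+(a*3))) -> ((a+12)+(10+(a*3)))
Fixed point: ((a+12)+(10+(a*3)))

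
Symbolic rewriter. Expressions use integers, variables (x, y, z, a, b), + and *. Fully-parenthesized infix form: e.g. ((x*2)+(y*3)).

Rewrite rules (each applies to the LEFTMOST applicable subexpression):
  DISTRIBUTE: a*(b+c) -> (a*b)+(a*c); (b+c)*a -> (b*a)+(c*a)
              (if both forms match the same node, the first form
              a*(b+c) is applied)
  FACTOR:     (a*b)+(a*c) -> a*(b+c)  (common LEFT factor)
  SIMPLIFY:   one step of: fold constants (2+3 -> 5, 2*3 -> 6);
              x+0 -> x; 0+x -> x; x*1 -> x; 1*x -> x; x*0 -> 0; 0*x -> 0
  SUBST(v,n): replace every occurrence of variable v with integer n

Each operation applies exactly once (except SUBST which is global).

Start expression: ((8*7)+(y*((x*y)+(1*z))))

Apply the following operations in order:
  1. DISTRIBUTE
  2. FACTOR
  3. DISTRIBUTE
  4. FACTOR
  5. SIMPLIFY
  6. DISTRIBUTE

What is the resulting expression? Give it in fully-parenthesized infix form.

Start: ((8*7)+(y*((x*y)+(1*z))))
Apply DISTRIBUTE at R (target: (y*((x*y)+(1*z)))): ((8*7)+(y*((x*y)+(1*z)))) -> ((8*7)+((y*(x*y))+(y*(1*z))))
Apply FACTOR at R (target: ((y*(x*y))+(y*(1*z)))): ((8*7)+((y*(x*y))+(y*(1*z)))) -> ((8*7)+(y*((x*y)+(1*z))))
Apply DISTRIBUTE at R (target: (y*((x*y)+(1*z)))): ((8*7)+(y*((x*y)+(1*z)))) -> ((8*7)+((y*(x*y))+(y*(1*z))))
Apply FACTOR at R (target: ((y*(x*y))+(y*(1*z)))): ((8*7)+((y*(x*y))+(y*(1*z)))) -> ((8*7)+(y*((x*y)+(1*z))))
Apply SIMPLIFY at L (target: (8*7)): ((8*7)+(y*((x*y)+(1*z)))) -> (56+(y*((x*y)+(1*z))))
Apply DISTRIBUTE at R (target: (y*((x*y)+(1*z)))): (56+(y*((x*y)+(1*z)))) -> (56+((y*(x*y))+(y*(1*z))))

Answer: (56+((y*(x*y))+(y*(1*z))))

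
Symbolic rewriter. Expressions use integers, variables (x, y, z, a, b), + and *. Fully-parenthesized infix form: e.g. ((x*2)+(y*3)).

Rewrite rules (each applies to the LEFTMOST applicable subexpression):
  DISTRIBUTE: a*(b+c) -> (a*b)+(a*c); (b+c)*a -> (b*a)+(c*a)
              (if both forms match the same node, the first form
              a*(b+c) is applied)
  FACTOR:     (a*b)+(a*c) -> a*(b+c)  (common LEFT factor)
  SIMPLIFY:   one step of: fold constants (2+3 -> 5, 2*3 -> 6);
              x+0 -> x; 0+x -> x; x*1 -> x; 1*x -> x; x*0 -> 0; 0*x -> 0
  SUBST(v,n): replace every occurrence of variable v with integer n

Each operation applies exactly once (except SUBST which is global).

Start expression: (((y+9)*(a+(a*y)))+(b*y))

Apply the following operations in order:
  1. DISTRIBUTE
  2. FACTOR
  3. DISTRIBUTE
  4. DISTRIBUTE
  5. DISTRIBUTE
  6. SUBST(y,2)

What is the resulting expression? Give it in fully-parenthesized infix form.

Start: (((y+9)*(a+(a*y)))+(b*y))
Apply DISTRIBUTE at L (target: ((y+9)*(a+(a*y)))): (((y+9)*(a+(a*y)))+(b*y)) -> ((((y+9)*a)+((y+9)*(a*y)))+(b*y))
Apply FACTOR at L (target: (((y+9)*a)+((y+9)*(a*y)))): ((((y+9)*a)+((y+9)*(a*y)))+(b*y)) -> (((y+9)*(a+(a*y)))+(b*y))
Apply DISTRIBUTE at L (target: ((y+9)*(a+(a*y)))): (((y+9)*(a+(a*y)))+(b*y)) -> ((((y+9)*a)+((y+9)*(a*y)))+(b*y))
Apply DISTRIBUTE at LL (target: ((y+9)*a)): ((((y+9)*a)+((y+9)*(a*y)))+(b*y)) -> ((((y*a)+(9*a))+((y+9)*(a*y)))+(b*y))
Apply DISTRIBUTE at LR (target: ((y+9)*(a*y))): ((((y*a)+(9*a))+((y+9)*(a*y)))+(b*y)) -> ((((y*a)+(9*a))+((y*(a*y))+(9*(a*y))))+(b*y))
Apply SUBST(y,2): ((((y*a)+(9*a))+((y*(a*y))+(9*(a*y))))+(b*y)) -> ((((2*a)+(9*a))+((2*(a*2))+(9*(a*2))))+(b*2))

Answer: ((((2*a)+(9*a))+((2*(a*2))+(9*(a*2))))+(b*2))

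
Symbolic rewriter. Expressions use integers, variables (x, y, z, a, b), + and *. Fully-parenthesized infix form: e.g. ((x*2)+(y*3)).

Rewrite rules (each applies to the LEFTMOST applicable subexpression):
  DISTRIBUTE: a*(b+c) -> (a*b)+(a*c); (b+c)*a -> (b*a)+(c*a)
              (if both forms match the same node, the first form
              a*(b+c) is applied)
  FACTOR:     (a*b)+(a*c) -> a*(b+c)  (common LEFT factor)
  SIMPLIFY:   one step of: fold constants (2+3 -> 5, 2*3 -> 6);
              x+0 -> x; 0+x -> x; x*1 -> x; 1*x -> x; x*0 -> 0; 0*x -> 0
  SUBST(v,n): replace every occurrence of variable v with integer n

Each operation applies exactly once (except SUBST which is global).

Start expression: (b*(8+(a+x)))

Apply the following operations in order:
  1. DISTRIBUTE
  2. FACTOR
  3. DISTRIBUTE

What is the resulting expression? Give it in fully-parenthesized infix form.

Start: (b*(8+(a+x)))
Apply DISTRIBUTE at root (target: (b*(8+(a+x)))): (b*(8+(a+x))) -> ((b*8)+(b*(a+x)))
Apply FACTOR at root (target: ((b*8)+(b*(a+x)))): ((b*8)+(b*(a+x))) -> (b*(8+(a+x)))
Apply DISTRIBUTE at root (target: (b*(8+(a+x)))): (b*(8+(a+x))) -> ((b*8)+(b*(a+x)))

Answer: ((b*8)+(b*(a+x)))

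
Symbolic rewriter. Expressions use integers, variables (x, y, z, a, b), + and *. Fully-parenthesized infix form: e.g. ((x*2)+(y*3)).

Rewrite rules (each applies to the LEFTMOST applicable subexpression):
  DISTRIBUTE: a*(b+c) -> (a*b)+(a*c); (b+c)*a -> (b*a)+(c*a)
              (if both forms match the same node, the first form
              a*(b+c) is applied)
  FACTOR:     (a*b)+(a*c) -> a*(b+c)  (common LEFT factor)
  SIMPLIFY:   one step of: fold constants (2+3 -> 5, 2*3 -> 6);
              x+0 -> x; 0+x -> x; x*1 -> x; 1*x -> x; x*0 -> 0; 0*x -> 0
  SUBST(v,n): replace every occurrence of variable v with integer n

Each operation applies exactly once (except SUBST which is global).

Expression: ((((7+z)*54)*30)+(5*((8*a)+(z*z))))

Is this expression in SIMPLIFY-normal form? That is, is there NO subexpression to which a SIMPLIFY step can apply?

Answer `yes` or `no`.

Answer: yes

Derivation:
Expression: ((((7+z)*54)*30)+(5*((8*a)+(z*z))))
Scanning for simplifiable subexpressions (pre-order)...
  at root: ((((7+z)*54)*30)+(5*((8*a)+(z*z)))) (not simplifiable)
  at L: (((7+z)*54)*30) (not simplifiable)
  at LL: ((7+z)*54) (not simplifiable)
  at LLL: (7+z) (not simplifiable)
  at R: (5*((8*a)+(z*z))) (not simplifiable)
  at RR: ((8*a)+(z*z)) (not simplifiable)
  at RRL: (8*a) (not simplifiable)
  at RRR: (z*z) (not simplifiable)
Result: no simplifiable subexpression found -> normal form.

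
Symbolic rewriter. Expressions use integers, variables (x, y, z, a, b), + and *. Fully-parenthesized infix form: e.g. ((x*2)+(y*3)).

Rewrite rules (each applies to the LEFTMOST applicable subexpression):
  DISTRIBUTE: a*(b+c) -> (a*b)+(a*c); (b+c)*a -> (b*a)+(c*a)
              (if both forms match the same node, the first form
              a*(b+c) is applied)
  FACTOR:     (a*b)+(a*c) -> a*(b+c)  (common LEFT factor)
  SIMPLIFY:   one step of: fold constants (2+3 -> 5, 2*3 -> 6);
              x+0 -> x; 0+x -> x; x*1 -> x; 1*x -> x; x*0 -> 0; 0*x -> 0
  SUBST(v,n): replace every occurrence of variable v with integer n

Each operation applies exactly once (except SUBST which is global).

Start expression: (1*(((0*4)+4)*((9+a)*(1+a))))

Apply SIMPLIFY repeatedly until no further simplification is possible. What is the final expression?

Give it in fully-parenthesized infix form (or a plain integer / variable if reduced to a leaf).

Answer: (4*((9+a)*(1+a)))

Derivation:
Start: (1*(((0*4)+4)*((9+a)*(1+a))))
Step 1: at root: (1*(((0*4)+4)*((9+a)*(1+a)))) -> (((0*4)+4)*((9+a)*(1+a))); overall: (1*(((0*4)+4)*((9+a)*(1+a)))) -> (((0*4)+4)*((9+a)*(1+a)))
Step 2: at LL: (0*4) -> 0; overall: (((0*4)+4)*((9+a)*(1+a))) -> ((0+4)*((9+a)*(1+a)))
Step 3: at L: (0+4) -> 4; overall: ((0+4)*((9+a)*(1+a))) -> (4*((9+a)*(1+a)))
Fixed point: (4*((9+a)*(1+a)))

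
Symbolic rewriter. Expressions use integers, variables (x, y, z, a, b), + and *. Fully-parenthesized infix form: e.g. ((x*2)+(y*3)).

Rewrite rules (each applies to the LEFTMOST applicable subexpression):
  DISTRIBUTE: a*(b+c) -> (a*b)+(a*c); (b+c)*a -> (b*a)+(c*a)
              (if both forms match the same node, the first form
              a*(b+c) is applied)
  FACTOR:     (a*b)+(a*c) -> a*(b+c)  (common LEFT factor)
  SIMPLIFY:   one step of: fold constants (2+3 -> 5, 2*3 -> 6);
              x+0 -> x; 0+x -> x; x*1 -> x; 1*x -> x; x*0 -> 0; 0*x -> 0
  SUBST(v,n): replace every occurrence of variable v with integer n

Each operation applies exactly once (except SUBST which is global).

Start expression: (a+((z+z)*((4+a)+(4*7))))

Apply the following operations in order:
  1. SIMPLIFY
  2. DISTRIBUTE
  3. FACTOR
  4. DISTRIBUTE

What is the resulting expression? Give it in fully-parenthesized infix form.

Answer: (a+(((z+z)*(4+a))+((z+z)*28)))

Derivation:
Start: (a+((z+z)*((4+a)+(4*7))))
Apply SIMPLIFY at RRR (target: (4*7)): (a+((z+z)*((4+a)+(4*7)))) -> (a+((z+z)*((4+a)+28)))
Apply DISTRIBUTE at R (target: ((z+z)*((4+a)+28))): (a+((z+z)*((4+a)+28))) -> (a+(((z+z)*(4+a))+((z+z)*28)))
Apply FACTOR at R (target: (((z+z)*(4+a))+((z+z)*28))): (a+(((z+z)*(4+a))+((z+z)*28))) -> (a+((z+z)*((4+a)+28)))
Apply DISTRIBUTE at R (target: ((z+z)*((4+a)+28))): (a+((z+z)*((4+a)+28))) -> (a+(((z+z)*(4+a))+((z+z)*28)))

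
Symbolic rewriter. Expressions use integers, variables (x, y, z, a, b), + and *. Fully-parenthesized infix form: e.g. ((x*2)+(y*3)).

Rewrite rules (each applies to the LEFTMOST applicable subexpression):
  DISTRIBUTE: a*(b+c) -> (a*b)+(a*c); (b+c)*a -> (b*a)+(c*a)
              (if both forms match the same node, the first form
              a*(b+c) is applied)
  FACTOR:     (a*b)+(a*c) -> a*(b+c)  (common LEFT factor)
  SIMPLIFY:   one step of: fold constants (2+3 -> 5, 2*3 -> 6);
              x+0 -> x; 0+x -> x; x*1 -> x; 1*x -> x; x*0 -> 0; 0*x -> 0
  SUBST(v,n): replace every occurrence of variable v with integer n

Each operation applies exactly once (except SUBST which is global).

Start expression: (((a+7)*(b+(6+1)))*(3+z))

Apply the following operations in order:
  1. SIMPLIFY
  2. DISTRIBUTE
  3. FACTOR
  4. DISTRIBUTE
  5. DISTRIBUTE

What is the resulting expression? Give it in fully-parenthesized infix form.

Answer: (((((a+7)*b)+((a+7)*7))*3)+(((a+7)*(b+7))*z))

Derivation:
Start: (((a+7)*(b+(6+1)))*(3+z))
Apply SIMPLIFY at LRR (target: (6+1)): (((a+7)*(b+(6+1)))*(3+z)) -> (((a+7)*(b+7))*(3+z))
Apply DISTRIBUTE at root (target: (((a+7)*(b+7))*(3+z))): (((a+7)*(b+7))*(3+z)) -> ((((a+7)*(b+7))*3)+(((a+7)*(b+7))*z))
Apply FACTOR at root (target: ((((a+7)*(b+7))*3)+(((a+7)*(b+7))*z))): ((((a+7)*(b+7))*3)+(((a+7)*(b+7))*z)) -> (((a+7)*(b+7))*(3+z))
Apply DISTRIBUTE at root (target: (((a+7)*(b+7))*(3+z))): (((a+7)*(b+7))*(3+z)) -> ((((a+7)*(b+7))*3)+(((a+7)*(b+7))*z))
Apply DISTRIBUTE at LL (target: ((a+7)*(b+7))): ((((a+7)*(b+7))*3)+(((a+7)*(b+7))*z)) -> (((((a+7)*b)+((a+7)*7))*3)+(((a+7)*(b+7))*z))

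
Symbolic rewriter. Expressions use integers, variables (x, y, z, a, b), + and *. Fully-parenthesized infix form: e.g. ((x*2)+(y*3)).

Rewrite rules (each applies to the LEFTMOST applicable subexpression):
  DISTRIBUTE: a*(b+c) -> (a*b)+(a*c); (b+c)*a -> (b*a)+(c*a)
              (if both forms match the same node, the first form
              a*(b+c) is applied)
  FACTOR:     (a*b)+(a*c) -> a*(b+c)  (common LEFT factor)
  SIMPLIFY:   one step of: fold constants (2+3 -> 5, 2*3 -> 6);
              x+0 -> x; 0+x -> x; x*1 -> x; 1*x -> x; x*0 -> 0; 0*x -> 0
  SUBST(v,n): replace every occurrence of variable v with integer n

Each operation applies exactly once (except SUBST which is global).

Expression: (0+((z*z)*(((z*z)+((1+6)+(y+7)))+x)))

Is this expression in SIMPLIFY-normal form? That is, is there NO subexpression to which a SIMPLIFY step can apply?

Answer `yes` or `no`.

Answer: no

Derivation:
Expression: (0+((z*z)*(((z*z)+((1+6)+(y+7)))+x)))
Scanning for simplifiable subexpressions (pre-order)...
  at root: (0+((z*z)*(((z*z)+((1+6)+(y+7)))+x))) (SIMPLIFIABLE)
  at R: ((z*z)*(((z*z)+((1+6)+(y+7)))+x)) (not simplifiable)
  at RL: (z*z) (not simplifiable)
  at RR: (((z*z)+((1+6)+(y+7)))+x) (not simplifiable)
  at RRL: ((z*z)+((1+6)+(y+7))) (not simplifiable)
  at RRLL: (z*z) (not simplifiable)
  at RRLR: ((1+6)+(y+7)) (not simplifiable)
  at RRLRL: (1+6) (SIMPLIFIABLE)
  at RRLRR: (y+7) (not simplifiable)
Found simplifiable subexpr at path root: (0+((z*z)*(((z*z)+((1+6)+(y+7)))+x)))
One SIMPLIFY step would give: ((z*z)*(((z*z)+((1+6)+(y+7)))+x))
-> NOT in normal form.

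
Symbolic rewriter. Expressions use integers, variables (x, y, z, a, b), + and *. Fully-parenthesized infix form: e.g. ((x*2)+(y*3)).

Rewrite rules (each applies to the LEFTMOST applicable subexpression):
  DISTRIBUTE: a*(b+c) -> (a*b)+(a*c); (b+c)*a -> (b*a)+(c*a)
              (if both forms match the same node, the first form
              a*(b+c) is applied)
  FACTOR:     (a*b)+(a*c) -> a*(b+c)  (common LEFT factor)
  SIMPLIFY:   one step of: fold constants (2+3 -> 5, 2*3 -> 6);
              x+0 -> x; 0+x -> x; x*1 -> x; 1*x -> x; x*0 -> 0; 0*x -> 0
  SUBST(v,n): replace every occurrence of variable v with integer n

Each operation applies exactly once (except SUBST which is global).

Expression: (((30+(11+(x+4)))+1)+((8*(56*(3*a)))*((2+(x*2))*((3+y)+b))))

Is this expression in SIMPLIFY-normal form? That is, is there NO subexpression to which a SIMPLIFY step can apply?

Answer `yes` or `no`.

Expression: (((30+(11+(x+4)))+1)+((8*(56*(3*a)))*((2+(x*2))*((3+y)+b))))
Scanning for simplifiable subexpressions (pre-order)...
  at root: (((30+(11+(x+4)))+1)+((8*(56*(3*a)))*((2+(x*2))*((3+y)+b)))) (not simplifiable)
  at L: ((30+(11+(x+4)))+1) (not simplifiable)
  at LL: (30+(11+(x+4))) (not simplifiable)
  at LLR: (11+(x+4)) (not simplifiable)
  at LLRR: (x+4) (not simplifiable)
  at R: ((8*(56*(3*a)))*((2+(x*2))*((3+y)+b))) (not simplifiable)
  at RL: (8*(56*(3*a))) (not simplifiable)
  at RLR: (56*(3*a)) (not simplifiable)
  at RLRR: (3*a) (not simplifiable)
  at RR: ((2+(x*2))*((3+y)+b)) (not simplifiable)
  at RRL: (2+(x*2)) (not simplifiable)
  at RRLR: (x*2) (not simplifiable)
  at RRR: ((3+y)+b) (not simplifiable)
  at RRRL: (3+y) (not simplifiable)
Result: no simplifiable subexpression found -> normal form.

Answer: yes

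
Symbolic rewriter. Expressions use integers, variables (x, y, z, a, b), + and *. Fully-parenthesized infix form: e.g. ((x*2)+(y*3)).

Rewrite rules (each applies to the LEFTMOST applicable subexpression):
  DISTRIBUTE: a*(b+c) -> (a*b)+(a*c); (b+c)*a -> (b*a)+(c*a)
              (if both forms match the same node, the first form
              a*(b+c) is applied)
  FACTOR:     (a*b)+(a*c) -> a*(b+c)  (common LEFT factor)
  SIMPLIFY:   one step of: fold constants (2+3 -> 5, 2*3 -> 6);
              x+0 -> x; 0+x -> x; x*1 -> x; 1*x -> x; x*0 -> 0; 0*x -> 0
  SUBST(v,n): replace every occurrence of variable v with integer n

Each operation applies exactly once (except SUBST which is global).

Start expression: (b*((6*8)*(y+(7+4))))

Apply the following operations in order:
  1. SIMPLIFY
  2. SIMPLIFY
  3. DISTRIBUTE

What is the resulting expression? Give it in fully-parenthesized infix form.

Answer: (b*((48*y)+(48*11)))

Derivation:
Start: (b*((6*8)*(y+(7+4))))
Apply SIMPLIFY at RL (target: (6*8)): (b*((6*8)*(y+(7+4)))) -> (b*(48*(y+(7+4))))
Apply SIMPLIFY at RRR (target: (7+4)): (b*(48*(y+(7+4)))) -> (b*(48*(y+11)))
Apply DISTRIBUTE at R (target: (48*(y+11))): (b*(48*(y+11))) -> (b*((48*y)+(48*11)))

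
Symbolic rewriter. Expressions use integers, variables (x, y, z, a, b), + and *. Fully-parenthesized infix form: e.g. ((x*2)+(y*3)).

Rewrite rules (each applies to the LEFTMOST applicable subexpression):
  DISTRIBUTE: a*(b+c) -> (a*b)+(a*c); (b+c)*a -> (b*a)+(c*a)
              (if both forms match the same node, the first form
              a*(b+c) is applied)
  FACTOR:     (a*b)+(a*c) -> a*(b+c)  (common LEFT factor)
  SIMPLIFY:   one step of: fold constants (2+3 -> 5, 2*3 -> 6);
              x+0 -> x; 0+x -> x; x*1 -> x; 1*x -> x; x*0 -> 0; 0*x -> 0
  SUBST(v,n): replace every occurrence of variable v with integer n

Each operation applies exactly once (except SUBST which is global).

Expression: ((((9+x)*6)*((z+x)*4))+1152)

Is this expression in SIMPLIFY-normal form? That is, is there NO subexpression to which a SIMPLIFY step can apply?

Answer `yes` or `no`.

Answer: yes

Derivation:
Expression: ((((9+x)*6)*((z+x)*4))+1152)
Scanning for simplifiable subexpressions (pre-order)...
  at root: ((((9+x)*6)*((z+x)*4))+1152) (not simplifiable)
  at L: (((9+x)*6)*((z+x)*4)) (not simplifiable)
  at LL: ((9+x)*6) (not simplifiable)
  at LLL: (9+x) (not simplifiable)
  at LR: ((z+x)*4) (not simplifiable)
  at LRL: (z+x) (not simplifiable)
Result: no simplifiable subexpression found -> normal form.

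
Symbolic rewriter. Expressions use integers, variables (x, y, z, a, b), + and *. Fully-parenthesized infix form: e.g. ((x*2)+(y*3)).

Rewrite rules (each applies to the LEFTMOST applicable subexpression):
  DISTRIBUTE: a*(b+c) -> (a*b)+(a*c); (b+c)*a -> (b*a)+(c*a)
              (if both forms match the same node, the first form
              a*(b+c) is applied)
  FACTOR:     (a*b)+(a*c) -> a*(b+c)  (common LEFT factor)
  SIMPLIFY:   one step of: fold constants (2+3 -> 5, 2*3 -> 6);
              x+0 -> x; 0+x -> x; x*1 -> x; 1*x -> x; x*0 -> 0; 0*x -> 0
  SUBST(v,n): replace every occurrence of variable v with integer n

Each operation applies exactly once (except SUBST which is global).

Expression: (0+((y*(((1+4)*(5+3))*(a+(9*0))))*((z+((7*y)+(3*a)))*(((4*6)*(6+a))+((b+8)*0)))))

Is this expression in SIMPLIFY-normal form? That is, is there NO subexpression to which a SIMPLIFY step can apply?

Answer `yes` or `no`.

Answer: no

Derivation:
Expression: (0+((y*(((1+4)*(5+3))*(a+(9*0))))*((z+((7*y)+(3*a)))*(((4*6)*(6+a))+((b+8)*0)))))
Scanning for simplifiable subexpressions (pre-order)...
  at root: (0+((y*(((1+4)*(5+3))*(a+(9*0))))*((z+((7*y)+(3*a)))*(((4*6)*(6+a))+((b+8)*0))))) (SIMPLIFIABLE)
  at R: ((y*(((1+4)*(5+3))*(a+(9*0))))*((z+((7*y)+(3*a)))*(((4*6)*(6+a))+((b+8)*0)))) (not simplifiable)
  at RL: (y*(((1+4)*(5+3))*(a+(9*0)))) (not simplifiable)
  at RLR: (((1+4)*(5+3))*(a+(9*0))) (not simplifiable)
  at RLRL: ((1+4)*(5+3)) (not simplifiable)
  at RLRLL: (1+4) (SIMPLIFIABLE)
  at RLRLR: (5+3) (SIMPLIFIABLE)
  at RLRR: (a+(9*0)) (not simplifiable)
  at RLRRR: (9*0) (SIMPLIFIABLE)
  at RR: ((z+((7*y)+(3*a)))*(((4*6)*(6+a))+((b+8)*0))) (not simplifiable)
  at RRL: (z+((7*y)+(3*a))) (not simplifiable)
  at RRLR: ((7*y)+(3*a)) (not simplifiable)
  at RRLRL: (7*y) (not simplifiable)
  at RRLRR: (3*a) (not simplifiable)
  at RRR: (((4*6)*(6+a))+((b+8)*0)) (not simplifiable)
  at RRRL: ((4*6)*(6+a)) (not simplifiable)
  at RRRLL: (4*6) (SIMPLIFIABLE)
  at RRRLR: (6+a) (not simplifiable)
  at RRRR: ((b+8)*0) (SIMPLIFIABLE)
  at RRRRL: (b+8) (not simplifiable)
Found simplifiable subexpr at path root: (0+((y*(((1+4)*(5+3))*(a+(9*0))))*((z+((7*y)+(3*a)))*(((4*6)*(6+a))+((b+8)*0)))))
One SIMPLIFY step would give: ((y*(((1+4)*(5+3))*(a+(9*0))))*((z+((7*y)+(3*a)))*(((4*6)*(6+a))+((b+8)*0))))
-> NOT in normal form.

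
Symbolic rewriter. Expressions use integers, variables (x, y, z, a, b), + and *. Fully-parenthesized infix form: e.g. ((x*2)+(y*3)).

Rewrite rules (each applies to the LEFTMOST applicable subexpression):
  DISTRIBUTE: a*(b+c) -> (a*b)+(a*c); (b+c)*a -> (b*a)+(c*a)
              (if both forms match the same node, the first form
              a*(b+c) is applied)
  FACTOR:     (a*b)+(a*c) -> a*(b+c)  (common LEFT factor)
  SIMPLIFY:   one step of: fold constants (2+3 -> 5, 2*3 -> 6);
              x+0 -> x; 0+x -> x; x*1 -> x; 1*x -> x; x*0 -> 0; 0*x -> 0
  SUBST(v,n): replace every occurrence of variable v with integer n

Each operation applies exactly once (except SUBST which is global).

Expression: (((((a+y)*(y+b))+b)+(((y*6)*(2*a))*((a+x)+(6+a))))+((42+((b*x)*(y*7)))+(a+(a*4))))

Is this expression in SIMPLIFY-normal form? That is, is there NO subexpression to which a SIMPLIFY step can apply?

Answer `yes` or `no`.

Answer: yes

Derivation:
Expression: (((((a+y)*(y+b))+b)+(((y*6)*(2*a))*((a+x)+(6+a))))+((42+((b*x)*(y*7)))+(a+(a*4))))
Scanning for simplifiable subexpressions (pre-order)...
  at root: (((((a+y)*(y+b))+b)+(((y*6)*(2*a))*((a+x)+(6+a))))+((42+((b*x)*(y*7)))+(a+(a*4)))) (not simplifiable)
  at L: ((((a+y)*(y+b))+b)+(((y*6)*(2*a))*((a+x)+(6+a)))) (not simplifiable)
  at LL: (((a+y)*(y+b))+b) (not simplifiable)
  at LLL: ((a+y)*(y+b)) (not simplifiable)
  at LLLL: (a+y) (not simplifiable)
  at LLLR: (y+b) (not simplifiable)
  at LR: (((y*6)*(2*a))*((a+x)+(6+a))) (not simplifiable)
  at LRL: ((y*6)*(2*a)) (not simplifiable)
  at LRLL: (y*6) (not simplifiable)
  at LRLR: (2*a) (not simplifiable)
  at LRR: ((a+x)+(6+a)) (not simplifiable)
  at LRRL: (a+x) (not simplifiable)
  at LRRR: (6+a) (not simplifiable)
  at R: ((42+((b*x)*(y*7)))+(a+(a*4))) (not simplifiable)
  at RL: (42+((b*x)*(y*7))) (not simplifiable)
  at RLR: ((b*x)*(y*7)) (not simplifiable)
  at RLRL: (b*x) (not simplifiable)
  at RLRR: (y*7) (not simplifiable)
  at RR: (a+(a*4)) (not simplifiable)
  at RRR: (a*4) (not simplifiable)
Result: no simplifiable subexpression found -> normal form.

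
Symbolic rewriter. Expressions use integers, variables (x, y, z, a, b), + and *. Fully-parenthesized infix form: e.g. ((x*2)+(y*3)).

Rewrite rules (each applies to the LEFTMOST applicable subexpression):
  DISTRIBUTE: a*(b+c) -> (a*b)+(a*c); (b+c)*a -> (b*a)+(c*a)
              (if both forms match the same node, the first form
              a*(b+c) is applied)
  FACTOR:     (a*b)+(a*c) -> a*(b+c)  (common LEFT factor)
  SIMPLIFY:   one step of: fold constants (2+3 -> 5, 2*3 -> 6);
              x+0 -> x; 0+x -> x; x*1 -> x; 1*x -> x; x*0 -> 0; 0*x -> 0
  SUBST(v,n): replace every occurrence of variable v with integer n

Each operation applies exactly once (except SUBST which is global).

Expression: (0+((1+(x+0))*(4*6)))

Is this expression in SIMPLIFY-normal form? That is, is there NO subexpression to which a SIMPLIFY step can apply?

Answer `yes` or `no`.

Answer: no

Derivation:
Expression: (0+((1+(x+0))*(4*6)))
Scanning for simplifiable subexpressions (pre-order)...
  at root: (0+((1+(x+0))*(4*6))) (SIMPLIFIABLE)
  at R: ((1+(x+0))*(4*6)) (not simplifiable)
  at RL: (1+(x+0)) (not simplifiable)
  at RLR: (x+0) (SIMPLIFIABLE)
  at RR: (4*6) (SIMPLIFIABLE)
Found simplifiable subexpr at path root: (0+((1+(x+0))*(4*6)))
One SIMPLIFY step would give: ((1+(x+0))*(4*6))
-> NOT in normal form.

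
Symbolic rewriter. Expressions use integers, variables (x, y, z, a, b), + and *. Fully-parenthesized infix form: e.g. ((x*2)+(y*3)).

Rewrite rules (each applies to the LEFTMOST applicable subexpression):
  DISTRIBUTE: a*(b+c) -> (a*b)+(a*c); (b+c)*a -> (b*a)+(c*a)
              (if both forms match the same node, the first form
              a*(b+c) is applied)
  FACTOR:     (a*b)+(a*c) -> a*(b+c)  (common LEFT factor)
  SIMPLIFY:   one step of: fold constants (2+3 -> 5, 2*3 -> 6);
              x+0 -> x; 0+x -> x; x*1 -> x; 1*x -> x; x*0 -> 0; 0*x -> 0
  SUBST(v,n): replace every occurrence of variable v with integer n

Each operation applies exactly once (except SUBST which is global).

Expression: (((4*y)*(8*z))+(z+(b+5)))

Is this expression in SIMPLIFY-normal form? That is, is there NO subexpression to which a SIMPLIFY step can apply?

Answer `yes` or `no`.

Answer: yes

Derivation:
Expression: (((4*y)*(8*z))+(z+(b+5)))
Scanning for simplifiable subexpressions (pre-order)...
  at root: (((4*y)*(8*z))+(z+(b+5))) (not simplifiable)
  at L: ((4*y)*(8*z)) (not simplifiable)
  at LL: (4*y) (not simplifiable)
  at LR: (8*z) (not simplifiable)
  at R: (z+(b+5)) (not simplifiable)
  at RR: (b+5) (not simplifiable)
Result: no simplifiable subexpression found -> normal form.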